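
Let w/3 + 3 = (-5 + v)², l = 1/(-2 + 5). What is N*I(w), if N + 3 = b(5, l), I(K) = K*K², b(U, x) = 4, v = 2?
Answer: 5832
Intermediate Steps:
l = ⅓ (l = 1/3 = ⅓ ≈ 0.33333)
w = 18 (w = -9 + 3*(-5 + 2)² = -9 + 3*(-3)² = -9 + 3*9 = -9 + 27 = 18)
I(K) = K³
N = 1 (N = -3 + 4 = 1)
N*I(w) = 1*18³ = 1*5832 = 5832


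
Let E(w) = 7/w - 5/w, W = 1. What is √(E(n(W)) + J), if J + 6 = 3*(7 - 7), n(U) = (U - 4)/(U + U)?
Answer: I*√66/3 ≈ 2.708*I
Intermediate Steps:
n(U) = (-4 + U)/(2*U) (n(U) = (-4 + U)/((2*U)) = (-4 + U)*(1/(2*U)) = (-4 + U)/(2*U))
E(w) = 2/w
J = -6 (J = -6 + 3*(7 - 7) = -6 + 3*0 = -6 + 0 = -6)
√(E(n(W)) + J) = √(2/(((½)*(-4 + 1)/1)) - 6) = √(2/(((½)*1*(-3))) - 6) = √(2/(-3/2) - 6) = √(2*(-⅔) - 6) = √(-4/3 - 6) = √(-22/3) = I*√66/3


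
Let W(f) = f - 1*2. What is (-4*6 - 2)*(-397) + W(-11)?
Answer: 10309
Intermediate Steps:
W(f) = -2 + f (W(f) = f - 2 = -2 + f)
(-4*6 - 2)*(-397) + W(-11) = (-4*6 - 2)*(-397) + (-2 - 11) = (-24 - 2)*(-397) - 13 = -26*(-397) - 13 = 10322 - 13 = 10309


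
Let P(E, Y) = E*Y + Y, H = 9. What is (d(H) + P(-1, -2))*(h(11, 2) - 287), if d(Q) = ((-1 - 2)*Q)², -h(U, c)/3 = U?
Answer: -233280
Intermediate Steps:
h(U, c) = -3*U
P(E, Y) = Y + E*Y
d(Q) = 9*Q² (d(Q) = (-3*Q)² = 9*Q²)
(d(H) + P(-1, -2))*(h(11, 2) - 287) = (9*9² - 2*(1 - 1))*(-3*11 - 287) = (9*81 - 2*0)*(-33 - 287) = (729 + 0)*(-320) = 729*(-320) = -233280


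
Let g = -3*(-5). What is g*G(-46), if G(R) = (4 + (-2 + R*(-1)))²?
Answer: 34560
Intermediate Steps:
G(R) = (2 - R)² (G(R) = (4 + (-2 - R))² = (2 - R)²)
g = 15
g*G(-46) = 15*(-2 - 46)² = 15*(-48)² = 15*2304 = 34560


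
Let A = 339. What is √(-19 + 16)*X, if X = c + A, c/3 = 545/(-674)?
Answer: 226851*I*√3/674 ≈ 582.96*I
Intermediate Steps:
c = -1635/674 (c = 3*(545/(-674)) = 3*(545*(-1/674)) = 3*(-545/674) = -1635/674 ≈ -2.4258)
X = 226851/674 (X = -1635/674 + 339 = 226851/674 ≈ 336.57)
√(-19 + 16)*X = √(-19 + 16)*(226851/674) = √(-3)*(226851/674) = (I*√3)*(226851/674) = 226851*I*√3/674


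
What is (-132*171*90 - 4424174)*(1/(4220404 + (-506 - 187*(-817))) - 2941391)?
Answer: 83031025740586233724/4372677 ≈ 1.8989e+13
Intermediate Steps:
(-132*171*90 - 4424174)*(1/(4220404 + (-506 - 187*(-817))) - 2941391) = (-22572*90 - 4424174)*(1/(4220404 + (-506 + 152779)) - 2941391) = (-2031480 - 4424174)*(1/(4220404 + 152273) - 2941391) = -6455654*(1/4372677 - 2941391) = -6455654*(-12861752773706/4372677) = 83031025740586233724/4372677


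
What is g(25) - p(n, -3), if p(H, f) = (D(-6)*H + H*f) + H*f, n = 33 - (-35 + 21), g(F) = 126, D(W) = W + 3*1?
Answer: 549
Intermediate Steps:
D(W) = 3 + W (D(W) = W + 3 = 3 + W)
n = 47 (n = 33 - 1*(-14) = 33 + 14 = 47)
p(H, f) = -3*H + 2*H*f (p(H, f) = ((3 - 6)*H + H*f) + H*f = (-3*H + H*f) + H*f = -3*H + 2*H*f)
g(25) - p(n, -3) = 126 - 47*(-3 + 2*(-3)) = 126 - 47*(-3 - 6) = 126 - 47*(-9) = 126 - 1*(-423) = 126 + 423 = 549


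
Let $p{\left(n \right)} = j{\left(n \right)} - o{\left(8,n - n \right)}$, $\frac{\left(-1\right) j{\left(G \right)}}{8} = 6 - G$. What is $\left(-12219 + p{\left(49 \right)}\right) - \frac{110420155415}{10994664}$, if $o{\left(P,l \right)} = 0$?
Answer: $- \frac{240981790415}{10994664} \approx -21918.0$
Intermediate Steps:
$j{\left(G \right)} = -48 + 8 G$ ($j{\left(G \right)} = - 8 \left(6 - G\right) = -48 + 8 G$)
$p{\left(n \right)} = -48 + 8 n$ ($p{\left(n \right)} = \left(-48 + 8 n\right) - 0 = \left(-48 + 8 n\right) + 0 = -48 + 8 n$)
$\left(-12219 + p{\left(49 \right)}\right) - \frac{110420155415}{10994664} = \left(-12219 + \left(-48 + 8 \cdot 49\right)\right) - \frac{110420155415}{10994664} = \left(-12219 + \left(-48 + 392\right)\right) - \frac{110420155415}{10994664} = \left(-12219 + 344\right) + \left(-10044 + \left(- \frac{226}{7593} + \frac{1393}{1448}\right)\right) = -11875 + \left(-10044 + \frac{10249801}{10994664}\right) = -11875 - \frac{110420155415}{10994664} = - \frac{240981790415}{10994664}$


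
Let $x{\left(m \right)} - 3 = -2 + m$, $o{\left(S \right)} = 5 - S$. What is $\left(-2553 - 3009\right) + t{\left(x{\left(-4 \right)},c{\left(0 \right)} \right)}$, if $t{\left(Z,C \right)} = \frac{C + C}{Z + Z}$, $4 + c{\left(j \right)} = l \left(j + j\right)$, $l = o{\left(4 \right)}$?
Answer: $- \frac{16682}{3} \approx -5560.7$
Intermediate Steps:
$l = 1$ ($l = 5 - 4 = 1$)
$x{\left(m \right)} = 1 + m$ ($x{\left(m \right)} = 3 + \left(-2 + m\right) = 1 + m$)
$c{\left(j \right)} = -4 + 2 j$ ($c{\left(j \right)} = -4 + 1 \left(j + j\right) = -4 + 1 \cdot 2 j = -4 + 2 j$)
$t{\left(Z,C \right)} = \frac{C}{Z}$ ($t{\left(Z,C \right)} = \frac{2 C}{2 Z} = 2 C \frac{1}{2 Z} = \frac{C}{Z}$)
$\left(-2553 - 3009\right) + t{\left(x{\left(-4 \right)},c{\left(0 \right)} \right)} = \left(-2553 - 3009\right) + \frac{-4 + 2 \cdot 0}{1 - 4} = -5562 + \frac{-4 + 0}{-3} = -5562 - - \frac{4}{3} = -5562 + \frac{4}{3} = - \frac{16682}{3}$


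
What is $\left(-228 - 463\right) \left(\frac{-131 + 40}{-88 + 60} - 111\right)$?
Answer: $\frac{297821}{4} \approx 74455.0$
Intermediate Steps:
$\left(-228 - 463\right) \left(\frac{-131 + 40}{-88 + 60} - 111\right) = - 691 \left(- \frac{91}{-28} - 111\right) = - 691 \left(\left(-91\right) \left(- \frac{1}{28}\right) - 111\right) = - 691 \left(\frac{13}{4} - 111\right) = \left(-691\right) \left(- \frac{431}{4}\right) = \frac{297821}{4}$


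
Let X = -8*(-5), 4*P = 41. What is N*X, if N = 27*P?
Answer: 11070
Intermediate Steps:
P = 41/4 (P = (1/4)*41 = 41/4 ≈ 10.250)
N = 1107/4 (N = 27*(41/4) = 1107/4 ≈ 276.75)
X = 40
N*X = (1107/4)*40 = 11070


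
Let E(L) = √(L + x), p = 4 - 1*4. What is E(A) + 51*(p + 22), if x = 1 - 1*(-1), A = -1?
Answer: 1123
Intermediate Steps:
p = 0 (p = 4 - 4 = 0)
x = 2 (x = 1 + 1 = 2)
E(L) = √(2 + L) (E(L) = √(L + 2) = √(2 + L))
E(A) + 51*(p + 22) = √(2 - 1) + 51*(0 + 22) = √1 + 51*22 = 1 + 1122 = 1123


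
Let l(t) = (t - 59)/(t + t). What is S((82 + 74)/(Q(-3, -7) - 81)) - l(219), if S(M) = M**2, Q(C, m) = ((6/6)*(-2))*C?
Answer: 542176/136875 ≈ 3.9611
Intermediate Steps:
Q(C, m) = -2*C (Q(C, m) = ((6*(1/6))*(-2))*C = (1*(-2))*C = -2*C)
l(t) = (-59 + t)/(2*t) (l(t) = (-59 + t)/((2*t)) = (-59 + t)*(1/(2*t)) = (-59 + t)/(2*t))
S((82 + 74)/(Q(-3, -7) - 81)) - l(219) = ((82 + 74)/(-2*(-3) - 81))**2 - (-59 + 219)/(2*219) = (156/(6 - 81))**2 - 160/(2*219) = (156/(-75))**2 - 1*80/219 = (156*(-1/75))**2 - 80/219 = (-52/25)**2 - 80/219 = 2704/625 - 80/219 = 542176/136875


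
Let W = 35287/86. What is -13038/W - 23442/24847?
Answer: -28687343850/876776089 ≈ -32.719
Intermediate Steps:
W = 35287/86 (W = 35287*(1/86) = 35287/86 ≈ 410.31)
-13038/W - 23442/24847 = -13038/35287/86 - 23442/24847 = -13038*86/35287 - 23442*1/24847 = -1121268/35287 - 23442/24847 = -28687343850/876776089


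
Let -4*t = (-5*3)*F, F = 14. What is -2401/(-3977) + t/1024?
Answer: 5334833/8144896 ≈ 0.65499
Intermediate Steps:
t = 105/2 (t = -(-5*3)*14/4 = -(-15)*14/4 = -1/4*(-210) = 105/2 ≈ 52.500)
-2401/(-3977) + t/1024 = -2401/(-3977) + (105/2)/1024 = -2401*(-1/3977) + (105/2)*(1/1024) = 2401/3977 + 105/2048 = 5334833/8144896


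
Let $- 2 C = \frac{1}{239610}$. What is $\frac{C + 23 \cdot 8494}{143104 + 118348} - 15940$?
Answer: $- \frac{1997077236015961}{125293027440} \approx -15939.0$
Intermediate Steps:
$C = - \frac{1}{479220}$ ($C = - \frac{1}{2 \cdot 239610} = \left(- \frac{1}{2}\right) \frac{1}{239610} = - \frac{1}{479220} \approx -2.0867 \cdot 10^{-6}$)
$\frac{C + 23 \cdot 8494}{143104 + 118348} - 15940 = \frac{- \frac{1}{479220} + 23 \cdot 8494}{143104 + 118348} - 15940 = \frac{- \frac{1}{479220} + 195362}{261452} - 15940 = \frac{93621377639}{479220} \cdot \frac{1}{261452} - 15940 = \frac{93621377639}{125293027440} - 15940 = - \frac{1997077236015961}{125293027440}$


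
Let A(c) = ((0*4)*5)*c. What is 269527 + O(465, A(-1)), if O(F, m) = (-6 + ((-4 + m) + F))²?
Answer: 476552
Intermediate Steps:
A(c) = 0 (A(c) = (0*5)*c = 0*c = 0)
O(F, m) = (-10 + F + m)² (O(F, m) = (-6 + (-4 + F + m))² = (-10 + F + m)²)
269527 + O(465, A(-1)) = 269527 + (-10 + 465 + 0)² = 269527 + 455² = 269527 + 207025 = 476552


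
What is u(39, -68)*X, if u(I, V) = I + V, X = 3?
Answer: -87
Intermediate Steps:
u(39, -68)*X = (39 - 68)*3 = -29*3 = -87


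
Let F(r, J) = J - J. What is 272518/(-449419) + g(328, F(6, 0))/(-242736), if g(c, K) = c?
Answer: -8287167335/13636271298 ≈ -0.60773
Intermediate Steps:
F(r, J) = 0
272518/(-449419) + g(328, F(6, 0))/(-242736) = 272518/(-449419) + 328/(-242736) = 272518*(-1/449419) + 328*(-1/242736) = -272518/449419 - 41/30342 = -8287167335/13636271298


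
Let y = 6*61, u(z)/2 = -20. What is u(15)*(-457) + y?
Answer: 18646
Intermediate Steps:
u(z) = -40 (u(z) = 2*(-20) = -40)
y = 366
u(15)*(-457) + y = -40*(-457) + 366 = 18280 + 366 = 18646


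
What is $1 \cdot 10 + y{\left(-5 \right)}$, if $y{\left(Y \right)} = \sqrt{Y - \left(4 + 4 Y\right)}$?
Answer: $10 + \sqrt{11} \approx 13.317$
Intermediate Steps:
$y{\left(Y \right)} = \sqrt{-4 - 3 Y}$ ($y{\left(Y \right)} = \sqrt{Y - \left(4 + 4 Y\right)} = \sqrt{-4 - 3 Y}$)
$1 \cdot 10 + y{\left(-5 \right)} = 1 \cdot 10 + \sqrt{-4 - -15} = 10 + \sqrt{-4 + 15} = 10 + \sqrt{11}$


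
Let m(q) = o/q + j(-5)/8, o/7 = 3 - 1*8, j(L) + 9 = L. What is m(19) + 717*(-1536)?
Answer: -83699985/76 ≈ -1.1013e+6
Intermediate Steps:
j(L) = -9 + L
o = -35 (o = 7*(3 - 1*8) = 7*(3 - 8) = 7*(-5) = -35)
m(q) = -7/4 - 35/q (m(q) = -35/q + (-9 - 5)/8 = -35/q - 14*⅛ = -35/q - 7/4 = -7/4 - 35/q)
m(19) + 717*(-1536) = (-7/4 - 35/19) + 717*(-1536) = (-7/4 - 35*1/19) - 1101312 = (-7/4 - 35/19) - 1101312 = -273/76 - 1101312 = -83699985/76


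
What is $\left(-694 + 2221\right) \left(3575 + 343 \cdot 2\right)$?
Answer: $6506547$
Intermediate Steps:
$\left(-694 + 2221\right) \left(3575 + 343 \cdot 2\right) = 1527 \left(3575 + 686\right) = 1527 \cdot 4261 = 6506547$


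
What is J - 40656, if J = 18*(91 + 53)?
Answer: -38064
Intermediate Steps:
J = 2592 (J = 18*144 = 2592)
J - 40656 = 2592 - 40656 = -38064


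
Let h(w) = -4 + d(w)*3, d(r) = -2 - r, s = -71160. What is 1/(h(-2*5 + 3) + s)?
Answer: -1/71149 ≈ -1.4055e-5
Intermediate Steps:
h(w) = -10 - 3*w (h(w) = -4 + (-2 - w)*3 = -4 + (-6 - 3*w) = -10 - 3*w)
1/(h(-2*5 + 3) + s) = 1/((-10 - 3*(-2*5 + 3)) - 71160) = 1/((-10 - 3*(-10 + 3)) - 71160) = 1/((-10 - 3*(-7)) - 71160) = 1/((-10 + 21) - 71160) = 1/(11 - 71160) = 1/(-71149) = -1/71149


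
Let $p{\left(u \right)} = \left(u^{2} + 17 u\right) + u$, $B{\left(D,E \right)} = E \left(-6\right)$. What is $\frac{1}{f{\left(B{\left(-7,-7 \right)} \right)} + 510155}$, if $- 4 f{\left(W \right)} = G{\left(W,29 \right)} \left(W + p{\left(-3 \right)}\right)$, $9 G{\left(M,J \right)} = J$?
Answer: $\frac{12}{6121889} \approx 1.9602 \cdot 10^{-6}$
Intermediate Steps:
$B{\left(D,E \right)} = - 6 E$
$G{\left(M,J \right)} = \frac{J}{9}$
$p{\left(u \right)} = u^{2} + 18 u$
$f{\left(W \right)} = \frac{145}{4} - \frac{29 W}{36}$ ($f{\left(W \right)} = - \frac{\frac{1}{9} \cdot 29 \left(W - 3 \left(18 - 3\right)\right)}{4} = - \frac{\frac{29}{9} \left(W - 45\right)}{4} = - \frac{\frac{29}{9} \left(-45 + W\right)}{4} = - \frac{-145 + \frac{29 W}{9}}{4} = \frac{145}{4} - \frac{29 W}{36}$)
$\frac{1}{f{\left(B{\left(-7,-7 \right)} \right)} + 510155} = \frac{1}{\left(\frac{145}{4} - \frac{29 \left(\left(-6\right) \left(-7\right)\right)}{36}\right) + 510155} = \frac{1}{\left(\frac{145}{4} - \frac{203}{6}\right) + 510155} = \frac{1}{\frac{29}{12} + 510155} = \frac{1}{\frac{6121889}{12}} = \frac{12}{6121889}$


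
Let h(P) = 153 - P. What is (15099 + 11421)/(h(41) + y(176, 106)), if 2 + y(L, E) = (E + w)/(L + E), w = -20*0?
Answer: 3739320/15563 ≈ 240.27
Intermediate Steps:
w = 0
y(L, E) = -2 + E/(E + L) (y(L, E) = -2 + (E + 0)/(L + E) = -2 + E/(E + L))
(15099 + 11421)/(h(41) + y(176, 106)) = (15099 + 11421)/((153 - 1*41) + (-1*106 - 2*176)/(106 + 176)) = 26520/((153 - 41) + (-106 - 352)/282) = 26520/(112 + (1/282)*(-458)) = 26520/(112 - 229/141) = 26520/(15563/141) = 26520*(141/15563) = 3739320/15563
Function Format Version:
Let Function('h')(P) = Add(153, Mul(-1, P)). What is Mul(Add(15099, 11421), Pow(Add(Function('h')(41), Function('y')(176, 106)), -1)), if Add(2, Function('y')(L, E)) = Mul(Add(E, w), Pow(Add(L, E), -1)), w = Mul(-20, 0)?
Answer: Rational(3739320, 15563) ≈ 240.27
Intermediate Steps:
w = 0
Function('y')(L, E) = Add(-2, Mul(E, Pow(Add(E, L), -1))) (Function('y')(L, E) = Add(-2, Mul(Add(E, 0), Pow(Add(L, E), -1))) = Add(-2, Mul(E, Pow(Add(E, L), -1))))
Mul(Add(15099, 11421), Pow(Add(Function('h')(41), Function('y')(176, 106)), -1)) = Mul(Add(15099, 11421), Pow(Add(Add(153, Mul(-1, 41)), Mul(Pow(Add(106, 176), -1), Add(Mul(-1, 106), Mul(-2, 176)))), -1)) = Mul(26520, Pow(Add(Add(153, -41), Mul(Pow(282, -1), Add(-106, -352))), -1)) = Mul(26520, Pow(Add(112, Mul(Rational(1, 282), -458)), -1)) = Mul(26520, Pow(Add(112, Rational(-229, 141)), -1)) = Mul(26520, Pow(Rational(15563, 141), -1)) = Mul(26520, Rational(141, 15563)) = Rational(3739320, 15563)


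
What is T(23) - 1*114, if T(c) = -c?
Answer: -137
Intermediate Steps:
T(23) - 1*114 = -1*23 - 1*114 = -23 - 114 = -137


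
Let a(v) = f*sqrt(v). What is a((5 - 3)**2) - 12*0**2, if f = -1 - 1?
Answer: -4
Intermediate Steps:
f = -2
a(v) = -2*sqrt(v)
a((5 - 3)**2) - 12*0**2 = -2*sqrt((5 - 3)**2) - 12*0**2 = -2*sqrt(2**2) - 12*0 = -2*sqrt(4) + 0 = -2*2 + 0 = -4 + 0 = -4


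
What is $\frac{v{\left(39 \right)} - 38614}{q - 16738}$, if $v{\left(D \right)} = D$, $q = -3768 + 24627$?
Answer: $- \frac{38575}{4121} \approx -9.3606$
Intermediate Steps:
$q = 20859$
$\frac{v{\left(39 \right)} - 38614}{q - 16738} = \frac{39 - 38614}{20859 - 16738} = - \frac{38575}{4121}$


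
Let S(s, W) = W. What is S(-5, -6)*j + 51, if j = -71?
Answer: 477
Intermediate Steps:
S(-5, -6)*j + 51 = -6*(-71) + 51 = 426 + 51 = 477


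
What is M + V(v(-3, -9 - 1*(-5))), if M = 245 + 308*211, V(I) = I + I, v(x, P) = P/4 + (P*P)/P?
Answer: 65223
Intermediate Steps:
v(x, P) = 5*P/4 (v(x, P) = P*(¼) + P²/P = P/4 + P = 5*P/4)
V(I) = 2*I
M = 65233 (M = 245 + 64988 = 65233)
M + V(v(-3, -9 - 1*(-5))) = 65233 + 2*(5*(-9 - 1*(-5))/4) = 65233 + 2*(5*(-9 + 5)/4) = 65233 + 2*((5/4)*(-4)) = 65233 + 2*(-5) = 65233 - 10 = 65223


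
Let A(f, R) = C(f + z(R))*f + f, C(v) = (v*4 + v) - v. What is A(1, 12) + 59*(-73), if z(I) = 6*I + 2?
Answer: -4006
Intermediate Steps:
z(I) = 2 + 6*I
C(v) = 4*v (C(v) = (4*v + v) - v = 5*v - v = 4*v)
A(f, R) = f + f*(8 + 4*f + 24*R) (A(f, R) = (4*(f + (2 + 6*R)))*f + f = (4*(2 + f + 6*R))*f + f = (8 + 4*f + 24*R)*f + f = f*(8 + 4*f + 24*R) + f = f + f*(8 + 4*f + 24*R))
A(1, 12) + 59*(-73) = 1*(9 + 4*1 + 24*12) + 59*(-73) = 1*(9 + 4 + 288) - 4307 = 1*301 - 4307 = 301 - 4307 = -4006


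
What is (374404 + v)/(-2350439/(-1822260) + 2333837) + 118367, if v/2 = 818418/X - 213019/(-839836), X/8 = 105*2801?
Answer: 2072325526673389431175032401/17507605312475973606667 ≈ 1.1837e+5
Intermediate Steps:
X = 2352840 (X = 8*(105*2801) = 8*294105 = 2352840)
v = 24761177571/20583330565 (v = 2*(818418/2352840 - 213019/(-839836)) = 2*(818418*(1/2352840) - 213019*(-1/839836)) = 2*(136403/392140 + 213019/839836) = 2*(24761177571/41166661130) = 24761177571/20583330565 ≈ 1.2030)
(374404 + v)/(-2350439/(-1822260) + 2333837) + 118367 = (374404 + 24761177571/20583330565)/(-2350439/(-1822260) + 2333837) + 118367 = 7706506058035831/(20583330565*(-2350439*(-1/1822260) + 2333837)) + 118367 = 7706506058035831/(20583330565*(2350439/1822260 + 2333837)) + 118367 = 7706506058035831/(20583330565*(4252860162059/1822260)) + 118367 = (7706506058035831/20583330565)*(1822260/4252860162059) + 118367 = 2808651545863274679612/17507605312475973606667 + 118367 = 2072325526673389431175032401/17507605312475973606667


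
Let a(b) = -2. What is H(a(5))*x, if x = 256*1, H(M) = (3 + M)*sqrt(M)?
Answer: 256*I*sqrt(2) ≈ 362.04*I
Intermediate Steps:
H(M) = sqrt(M)*(3 + M)
x = 256
H(a(5))*x = (sqrt(-2)*(3 - 2))*256 = ((I*sqrt(2))*1)*256 = (I*sqrt(2))*256 = 256*I*sqrt(2)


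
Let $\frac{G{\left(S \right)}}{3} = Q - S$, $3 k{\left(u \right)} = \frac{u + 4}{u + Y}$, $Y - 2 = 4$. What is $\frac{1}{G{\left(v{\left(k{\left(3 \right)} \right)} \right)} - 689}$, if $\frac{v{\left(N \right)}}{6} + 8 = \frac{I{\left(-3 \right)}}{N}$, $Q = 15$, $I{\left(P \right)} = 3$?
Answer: $- \frac{7}{4958} \approx -0.0014119$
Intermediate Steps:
$Y = 6$ ($Y = 2 + 4 = 6$)
$k{\left(u \right)} = \frac{4 + u}{3 \left(6 + u\right)}$ ($k{\left(u \right)} = \frac{\left(u + 4\right) \frac{1}{u + 6}}{3} = \frac{\left(4 + u\right) \frac{1}{6 + u}}{3} = \frac{\frac{1}{6 + u} \left(4 + u\right)}{3} = \frac{4 + u}{3 \left(6 + u\right)}$)
$v{\left(N \right)} = -48 + \frac{18}{N}$ ($v{\left(N \right)} = -48 + 6 \frac{3}{N} = -48 + \frac{18}{N}$)
$G{\left(S \right)} = 45 - 3 S$ ($G{\left(S \right)} = 3 \left(15 - S\right) = 45 - 3 S$)
$\frac{1}{G{\left(v{\left(k{\left(3 \right)} \right)} \right)} - 689} = \frac{1}{\left(45 - 3 \left(-48 + \frac{18}{\frac{1}{3} \frac{1}{6 + 3} \left(4 + 3\right)}\right)\right) - 689} = \frac{1}{\left(45 - 3 \left(-48 + \frac{18}{\frac{1}{3} \cdot \frac{1}{9} \cdot 7}\right)\right) - 689} = \frac{1}{\left(45 - 3 \left(-48 + \frac{18}{\frac{7}{27}}\right)\right) - 689} = \frac{1}{\left(45 - 3 \left(-48 + 18 \cdot \frac{27}{7}\right)\right) - 689} = \frac{1}{\left(45 - 3 \left(-48 + \frac{486}{7}\right)\right) - 689} = \frac{1}{\left(45 - \frac{450}{7}\right) - 689} = \frac{1}{- \frac{135}{7} - 689} = \frac{1}{- \frac{4958}{7}} = - \frac{7}{4958}$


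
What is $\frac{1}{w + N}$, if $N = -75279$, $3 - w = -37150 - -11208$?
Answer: $- \frac{1}{49334} \approx -2.027 \cdot 10^{-5}$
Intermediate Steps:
$w = 25945$ ($w = 3 - \left(-37150 - -11208\right) = 3 - \left(-37150 + 11208\right) = 3 - -25942 = 3 + 25942 = 25945$)
$\frac{1}{w + N} = \frac{1}{25945 - 75279} = \frac{1}{-49334} = - \frac{1}{49334}$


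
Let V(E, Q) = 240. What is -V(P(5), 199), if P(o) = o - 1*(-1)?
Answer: -240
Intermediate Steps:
P(o) = 1 + o (P(o) = o + 1 = 1 + o)
-V(P(5), 199) = -1*240 = -240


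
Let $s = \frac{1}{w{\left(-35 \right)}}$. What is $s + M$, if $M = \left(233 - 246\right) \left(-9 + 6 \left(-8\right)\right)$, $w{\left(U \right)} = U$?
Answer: $\frac{25934}{35} \approx 740.97$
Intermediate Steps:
$s = - \frac{1}{35}$ ($s = \frac{1}{-35} = - \frac{1}{35} \approx -0.028571$)
$M = 741$ ($M = - 13 \left(-9 - 48\right) = \left(-13\right) \left(-57\right) = 741$)
$s + M = - \frac{1}{35} + 741 = \frac{25934}{35}$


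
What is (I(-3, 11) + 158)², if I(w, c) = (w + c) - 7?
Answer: 25281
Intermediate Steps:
I(w, c) = -7 + c + w (I(w, c) = (c + w) - 7 = -7 + c + w)
(I(-3, 11) + 158)² = ((-7 + 11 - 3) + 158)² = (1 + 158)² = 159² = 25281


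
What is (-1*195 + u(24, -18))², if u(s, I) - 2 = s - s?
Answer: 37249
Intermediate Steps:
u(s, I) = 2 (u(s, I) = 2 + (s - s) = 2 + 0 = 2)
(-1*195 + u(24, -18))² = (-1*195 + 2)² = (-195 + 2)² = (-193)² = 37249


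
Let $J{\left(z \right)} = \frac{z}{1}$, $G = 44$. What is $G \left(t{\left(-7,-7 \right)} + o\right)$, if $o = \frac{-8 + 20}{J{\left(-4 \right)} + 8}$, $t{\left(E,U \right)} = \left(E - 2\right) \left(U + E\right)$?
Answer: $5676$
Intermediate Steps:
$t{\left(E,U \right)} = \left(-2 + E\right) \left(E + U\right)$
$J{\left(z \right)} = z$ ($J{\left(z \right)} = z 1 = z$)
$o = 3$ ($o = \frac{-8 + 20}{-4 + 8} = \frac{12}{4} = 12 \cdot \frac{1}{4} = 3$)
$G \left(t{\left(-7,-7 \right)} + o\right) = 44 \left(\left(\left(-7\right)^{2} - -14 - -14 - -49\right) + 3\right) = 44 \left(\left(49 + 14 + 14 + 49\right) + 3\right) = 44 \left(126 + 3\right) = 44 \cdot 129 = 5676$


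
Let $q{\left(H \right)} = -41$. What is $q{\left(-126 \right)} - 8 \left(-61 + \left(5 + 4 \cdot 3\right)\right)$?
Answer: $311$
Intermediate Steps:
$q{\left(-126 \right)} - 8 \left(-61 + \left(5 + 4 \cdot 3\right)\right) = -41 - 8 \left(-61 + \left(5 + 4 \cdot 3\right)\right) = -41 - 8 \left(-61 + \left(5 + 12\right)\right) = -41 - 8 \left(-61 + 17\right) = -41 - 8 \left(-44\right) = -41 - -352 = -41 + 352 = 311$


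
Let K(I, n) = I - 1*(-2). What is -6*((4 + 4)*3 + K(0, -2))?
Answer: -156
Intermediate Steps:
K(I, n) = 2 + I (K(I, n) = I + 2 = 2 + I)
-6*((4 + 4)*3 + K(0, -2)) = -6*((4 + 4)*3 + (2 + 0)) = -6*(8*3 + 2) = -6*(24 + 2) = -6*26 = -156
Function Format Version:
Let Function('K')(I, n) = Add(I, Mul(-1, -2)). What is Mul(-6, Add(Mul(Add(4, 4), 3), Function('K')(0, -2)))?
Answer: -156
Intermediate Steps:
Function('K')(I, n) = Add(2, I) (Function('K')(I, n) = Add(I, 2) = Add(2, I))
Mul(-6, Add(Mul(Add(4, 4), 3), Function('K')(0, -2))) = Mul(-6, Add(Mul(Add(4, 4), 3), Add(2, 0))) = Mul(-6, Add(Mul(8, 3), 2)) = Mul(-6, Add(24, 2)) = Mul(-6, 26) = -156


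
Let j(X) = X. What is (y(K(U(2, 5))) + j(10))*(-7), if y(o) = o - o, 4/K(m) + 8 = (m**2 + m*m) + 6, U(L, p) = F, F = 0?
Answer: -70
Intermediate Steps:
U(L, p) = 0
K(m) = 4/(-2 + 2*m**2) (K(m) = 4/(-8 + ((m**2 + m*m) + 6)) = 4/(-8 + ((m**2 + m**2) + 6)) = 4/(-8 + (2*m**2 + 6)) = 4/(-8 + (6 + 2*m**2)) = 4/(-2 + 2*m**2))
y(o) = 0
(y(K(U(2, 5))) + j(10))*(-7) = (0 + 10)*(-7) = 10*(-7) = -70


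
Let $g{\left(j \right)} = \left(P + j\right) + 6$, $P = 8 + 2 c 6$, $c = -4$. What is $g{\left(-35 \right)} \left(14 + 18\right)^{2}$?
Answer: $-70656$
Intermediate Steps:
$P = -40$ ($P = 8 + 2 \left(-4\right) 6 = 8 - 48 = -40$)
$g{\left(j \right)} = -34 + j$ ($g{\left(j \right)} = \left(-40 + j\right) + 6 = -34 + j$)
$g{\left(-35 \right)} \left(14 + 18\right)^{2} = \left(-34 - 35\right) \left(14 + 18\right)^{2} = - 69 \cdot 32^{2} = \left(-69\right) 1024 = -70656$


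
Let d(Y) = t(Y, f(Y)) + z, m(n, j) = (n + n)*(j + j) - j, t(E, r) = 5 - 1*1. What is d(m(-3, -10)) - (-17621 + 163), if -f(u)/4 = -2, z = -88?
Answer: 17374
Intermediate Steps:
f(u) = 8 (f(u) = -4*(-2) = 8)
t(E, r) = 4 (t(E, r) = 5 - 1 = 4)
m(n, j) = -j + 4*j*n (m(n, j) = (2*n)*(2*j) - j = 4*j*n - j = -j + 4*j*n)
d(Y) = -84 (d(Y) = 4 - 88 = -84)
d(m(-3, -10)) - (-17621 + 163) = -84 - (-17621 + 163) = -84 - 1*(-17458) = -84 + 17458 = 17374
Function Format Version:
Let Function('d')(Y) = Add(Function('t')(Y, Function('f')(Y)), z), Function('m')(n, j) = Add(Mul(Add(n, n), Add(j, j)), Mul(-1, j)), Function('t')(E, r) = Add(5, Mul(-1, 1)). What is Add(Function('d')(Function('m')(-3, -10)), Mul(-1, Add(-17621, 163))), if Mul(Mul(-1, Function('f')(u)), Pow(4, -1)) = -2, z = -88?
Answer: 17374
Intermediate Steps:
Function('f')(u) = 8 (Function('f')(u) = Mul(-4, -2) = 8)
Function('t')(E, r) = 4 (Function('t')(E, r) = Add(5, -1) = 4)
Function('m')(n, j) = Add(Mul(-1, j), Mul(4, j, n)) (Function('m')(n, j) = Add(Mul(Mul(2, n), Mul(2, j)), Mul(-1, j)) = Add(Mul(4, j, n), Mul(-1, j)) = Add(Mul(-1, j), Mul(4, j, n)))
Function('d')(Y) = -84 (Function('d')(Y) = Add(4, -88) = -84)
Add(Function('d')(Function('m')(-3, -10)), Mul(-1, Add(-17621, 163))) = Add(-84, Mul(-1, Add(-17621, 163))) = Add(-84, Mul(-1, -17458)) = Add(-84, 17458) = 17374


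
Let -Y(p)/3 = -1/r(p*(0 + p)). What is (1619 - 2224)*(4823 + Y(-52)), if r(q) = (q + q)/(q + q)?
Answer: -2919730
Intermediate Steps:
r(q) = 1 (r(q) = (2*q)/((2*q)) = (2*q)*(1/(2*q)) = 1)
Y(p) = 3 (Y(p) = -(-3)/1 = -(-3) = -3*(-1) = 3)
(1619 - 2224)*(4823 + Y(-52)) = (1619 - 2224)*(4823 + 3) = -605*4826 = -2919730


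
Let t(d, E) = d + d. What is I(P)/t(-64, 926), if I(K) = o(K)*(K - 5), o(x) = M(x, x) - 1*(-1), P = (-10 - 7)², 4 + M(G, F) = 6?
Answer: -213/32 ≈ -6.6563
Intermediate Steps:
M(G, F) = 2 (M(G, F) = -4 + 6 = 2)
t(d, E) = 2*d
P = 289 (P = (-17)² = 289)
o(x) = 3 (o(x) = 2 - 1*(-1) = 2 + 1 = 3)
I(K) = -15 + 3*K (I(K) = 3*(K - 5) = 3*(-5 + K) = -15 + 3*K)
I(P)/t(-64, 926) = (-15 + 3*289)/((2*(-64))) = (-15 + 867)/(-128) = 852*(-1/128) = -213/32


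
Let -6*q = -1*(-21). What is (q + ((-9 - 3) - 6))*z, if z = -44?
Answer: 946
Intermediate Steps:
q = -7/2 (q = -(-1)*(-21)/6 = -1/6*21 = -7/2 ≈ -3.5000)
(q + ((-9 - 3) - 6))*z = (-7/2 + ((-9 - 3) - 6))*(-44) = (-7/2 + (-12 - 6))*(-44) = (-7/2 - 18)*(-44) = -43/2*(-44) = 946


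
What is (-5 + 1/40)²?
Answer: 39601/1600 ≈ 24.751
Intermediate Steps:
(-5 + 1/40)² = (-199/40)² = 39601/1600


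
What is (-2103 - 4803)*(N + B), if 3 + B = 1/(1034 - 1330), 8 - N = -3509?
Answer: -3591613779/148 ≈ -2.4268e+7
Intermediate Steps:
N = 3517 (N = 8 - 1*(-3509) = 8 + 3509 = 3517)
B = -889/296 (B = -3 + 1/(1034 - 1330) = -3 + 1/(-296) = -3 - 1/296 = -889/296 ≈ -3.0034)
(-2103 - 4803)*(N + B) = (-2103 - 4803)*(3517 - 889/296) = -6906*1040143/296 = -3591613779/148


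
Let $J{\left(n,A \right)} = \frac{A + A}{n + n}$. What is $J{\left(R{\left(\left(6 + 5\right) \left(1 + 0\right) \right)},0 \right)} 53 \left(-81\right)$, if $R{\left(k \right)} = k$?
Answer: $0$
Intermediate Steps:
$J{\left(n,A \right)} = \frac{A}{n}$ ($J{\left(n,A \right)} = \frac{2 A}{2 n} = 2 A \frac{1}{2 n} = \frac{A}{n}$)
$J{\left(R{\left(\left(6 + 5\right) \left(1 + 0\right) \right)},0 \right)} 53 \left(-81\right) = \frac{0}{\left(6 + 5\right) \left(1 + 0\right)} 53 \left(-81\right) = \frac{0}{11 \cdot 1} \cdot 53 \left(-81\right) = \frac{0}{11} \cdot 53 \left(-81\right) = 0 \cdot \frac{1}{11} \cdot 53 \left(-81\right) = 0 \cdot 53 \left(-81\right) = 0 \left(-81\right) = 0$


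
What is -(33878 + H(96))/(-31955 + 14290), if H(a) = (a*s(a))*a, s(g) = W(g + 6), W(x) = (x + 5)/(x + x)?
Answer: 658102/300305 ≈ 2.1914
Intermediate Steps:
W(x) = (5 + x)/(2*x) (W(x) = (5 + x)/((2*x)) = (5 + x)*(1/(2*x)) = (5 + x)/(2*x))
s(g) = (11 + g)/(2*(6 + g)) (s(g) = (5 + (g + 6))/(2*(g + 6)) = (5 + (6 + g))/(2*(6 + g)) = (11 + g)/(2*(6 + g)))
H(a) = a²*(11 + a)/(2*(6 + a)) (H(a) = (a*((11 + a)/(2*(6 + a))))*a = (a*(11 + a)/(2*(6 + a)))*a = a²*(11 + a)/(2*(6 + a)))
-(33878 + H(96))/(-31955 + 14290) = -(33878 + (½)*96²*(11 + 96)/(6 + 96))/(-31955 + 14290) = -(33878 + (½)*9216*107/102)/(-17665) = -(33878 + (½)*9216*(1/102)*107)*(-1)/17665 = -(33878 + 82176/17)*(-1)/17665 = -658102*(-1)/(17*17665) = -1*(-658102/300305) = 658102/300305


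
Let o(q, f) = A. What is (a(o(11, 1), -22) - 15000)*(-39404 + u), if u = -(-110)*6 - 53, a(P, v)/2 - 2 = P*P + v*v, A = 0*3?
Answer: 544244316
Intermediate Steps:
A = 0
o(q, f) = 0
a(P, v) = 4 + 2*P² + 2*v² (a(P, v) = 4 + 2*(P*P + v*v) = 4 + 2*(P² + v²) = 4 + (2*P² + 2*v²) = 4 + 2*P² + 2*v²)
u = 607 (u = -5*(-132) - 53 = 660 - 53 = 607)
(a(o(11, 1), -22) - 15000)*(-39404 + u) = ((4 + 2*0² + 2*(-22)²) - 15000)*(-39404 + 607) = ((4 + 2*0 + 2*484) - 15000)*(-38797) = ((4 + 0 + 968) - 15000)*(-38797) = (972 - 15000)*(-38797) = -14028*(-38797) = 544244316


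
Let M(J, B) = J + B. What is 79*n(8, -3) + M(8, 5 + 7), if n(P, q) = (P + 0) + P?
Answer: 1284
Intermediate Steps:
n(P, q) = 2*P (n(P, q) = P + P = 2*P)
M(J, B) = B + J
79*n(8, -3) + M(8, 5 + 7) = 79*(2*8) + ((5 + 7) + 8) = 79*16 + (12 + 8) = 1264 + 20 = 1284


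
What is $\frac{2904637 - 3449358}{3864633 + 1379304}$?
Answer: $- \frac{544721}{5243937} \approx -0.10388$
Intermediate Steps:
$\frac{2904637 - 3449358}{3864633 + 1379304} = - \frac{544721}{5243937}$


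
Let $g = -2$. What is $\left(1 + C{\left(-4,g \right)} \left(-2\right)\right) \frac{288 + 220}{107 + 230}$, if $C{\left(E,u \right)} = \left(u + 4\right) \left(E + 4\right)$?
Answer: $\frac{508}{337} \approx 1.5074$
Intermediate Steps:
$C{\left(E,u \right)} = \left(4 + E\right) \left(4 + u\right)$ ($C{\left(E,u \right)} = \left(4 + u\right) \left(4 + E\right) = \left(4 + E\right) \left(4 + u\right)$)
$\left(1 + C{\left(-4,g \right)} \left(-2\right)\right) \frac{288 + 220}{107 + 230} = \left(1 + \left(16 + 4 \left(-4\right) + 4 \left(-2\right) - -8\right) \left(-2\right)\right) \frac{288 + 220}{107 + 230} = \left(1 + \left(16 - 16 - 8 + 8\right) \left(-2\right)\right) \frac{508}{337} = \left(1 + 0 \left(-2\right)\right) 508 \cdot \frac{1}{337} = \left(1 + 0\right) \frac{508}{337} = 1 \cdot \frac{508}{337} = \frac{508}{337}$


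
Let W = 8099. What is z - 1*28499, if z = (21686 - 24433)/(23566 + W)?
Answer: -902423582/31665 ≈ -28499.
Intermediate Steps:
z = -2747/31665 (z = (21686 - 24433)/(23566 + 8099) = -2747/31665 ≈ -0.086752)
z - 1*28499 = -2747/31665 - 1*28499 = -2747/31665 - 28499 = -902423582/31665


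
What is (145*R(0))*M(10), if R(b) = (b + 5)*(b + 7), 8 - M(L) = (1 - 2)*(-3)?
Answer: 25375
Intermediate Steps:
M(L) = 5 (M(L) = 8 - (1 - 2)*(-3) = 8 - (-1)*(-3) = 8 - 1*3 = 8 - 3 = 5)
R(b) = (5 + b)*(7 + b)
(145*R(0))*M(10) = (145*(35 + 0**2 + 12*0))*5 = (145*(35 + 0 + 0))*5 = (145*35)*5 = 5075*5 = 25375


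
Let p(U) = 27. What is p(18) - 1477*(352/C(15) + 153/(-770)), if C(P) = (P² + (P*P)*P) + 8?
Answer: 795493/4510 ≈ 176.38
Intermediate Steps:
C(P) = 8 + P² + P³ (C(P) = (P² + P²*P) + 8 = (P² + P³) + 8 = 8 + P² + P³)
p(18) - 1477*(352/C(15) + 153/(-770)) = 27 - 1477*(352/(8 + 15² + 15³) + 153/(-770)) = 27 - 1477*(352/(8 + 225 + 3375) + 153*(-1/770)) = 27 - 1477*(352/3608 - 153/770) = 27 - 1477*(352*(1/3608) - 153/770) = 27 - 1477*(4/41 - 153/770) = 27 - 1477*(-3193/31570) = 27 + 673723/4510 = 795493/4510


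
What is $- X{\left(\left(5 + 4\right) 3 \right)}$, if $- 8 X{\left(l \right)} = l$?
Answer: $\frac{27}{8} \approx 3.375$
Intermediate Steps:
$X{\left(l \right)} = - \frac{l}{8}$
$- X{\left(\left(5 + 4\right) 3 \right)} = - \frac{\left(-1\right) \left(5 + 4\right) 3}{8} = - \frac{\left(-1\right) 9 \cdot 3}{8} = - \frac{\left(-1\right) 27}{8} = \left(-1\right) \left(- \frac{27}{8}\right) = \frac{27}{8}$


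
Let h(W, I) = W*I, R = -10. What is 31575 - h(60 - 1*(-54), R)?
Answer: 32715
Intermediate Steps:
h(W, I) = I*W
31575 - h(60 - 1*(-54), R) = 31575 - (-10)*(60 - 1*(-54)) = 31575 - (-10)*(60 + 54) = 31575 - (-10)*114 = 31575 - 1*(-1140) = 31575 + 1140 = 32715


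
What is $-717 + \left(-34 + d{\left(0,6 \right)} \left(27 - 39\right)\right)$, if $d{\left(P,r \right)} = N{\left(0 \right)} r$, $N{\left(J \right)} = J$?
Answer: $-751$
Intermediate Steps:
$d{\left(P,r \right)} = 0$ ($d{\left(P,r \right)} = 0 r = 0$)
$-717 + \left(-34 + d{\left(0,6 \right)} \left(27 - 39\right)\right) = -717 - \left(34 + 0 \left(27 - 39\right)\right) = -717 + \left(-34 + 0 \left(-12\right)\right) = -717 + \left(-34 + 0\right) = -717 - 34 = -751$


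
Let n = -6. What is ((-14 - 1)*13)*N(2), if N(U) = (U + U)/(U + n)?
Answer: 195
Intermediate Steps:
N(U) = 2*U/(-6 + U) (N(U) = (U + U)/(U - 6) = (2*U)/(-6 + U) = 2*U/(-6 + U))
((-14 - 1)*13)*N(2) = ((-14 - 1)*13)*(2*2/(-6 + 2)) = (-15*13)*(2*2/(-4)) = -390*2*(-1)/4 = -195*(-1) = 195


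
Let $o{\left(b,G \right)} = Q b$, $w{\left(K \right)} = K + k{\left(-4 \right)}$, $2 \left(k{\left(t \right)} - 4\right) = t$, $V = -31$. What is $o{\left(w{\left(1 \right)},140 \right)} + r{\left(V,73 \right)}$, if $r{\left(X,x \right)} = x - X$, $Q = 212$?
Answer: $740$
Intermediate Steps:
$k{\left(t \right)} = 4 + \frac{t}{2}$
$w{\left(K \right)} = 2 + K$ ($w{\left(K \right)} = K + \left(4 + \frac{1}{2} \left(-4\right)\right) = K + \left(4 - 2\right) = K + 2 = 2 + K$)
$o{\left(b,G \right)} = 212 b$
$o{\left(w{\left(1 \right)},140 \right)} + r{\left(V,73 \right)} = 212 \left(2 + 1\right) + \left(73 - -31\right) = 212 \cdot 3 + \left(73 + 31\right) = 636 + 104 = 740$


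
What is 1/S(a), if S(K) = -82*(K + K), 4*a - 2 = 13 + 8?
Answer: -1/943 ≈ -0.0010604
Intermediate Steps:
a = 23/4 (a = 1/2 + (13 + 8)/4 = 1/2 + (1/4)*21 = 1/2 + 21/4 = 23/4 ≈ 5.7500)
S(K) = -164*K
1/S(a) = 1/(-164*23/4) = 1/(-943) = -1/943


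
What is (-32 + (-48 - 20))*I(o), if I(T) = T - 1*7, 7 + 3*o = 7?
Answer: 700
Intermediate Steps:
o = 0 (o = -7/3 + (1/3)*7 = -7/3 + 7/3 = 0)
I(T) = -7 + T (I(T) = T - 7 = -7 + T)
(-32 + (-48 - 20))*I(o) = (-32 + (-48 - 20))*(-7 + 0) = (-32 - 68)*(-7) = -100*(-7) = 700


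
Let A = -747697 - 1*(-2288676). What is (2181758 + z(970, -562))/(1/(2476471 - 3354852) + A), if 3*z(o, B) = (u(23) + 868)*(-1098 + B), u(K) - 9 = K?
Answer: 739490517899/676783337499 ≈ 1.0927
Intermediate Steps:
A = 1540979 (A = -747697 + 2288676 = 1540979)
u(K) = 9 + K
z(o, B) = -329400 + 300*B (z(o, B) = (((9 + 23) + 868)*(-1098 + B))/3 = ((32 + 868)*(-1098 + B))/3 = (900*(-1098 + B))/3 = (-988200 + 900*B)/3 = -329400 + 300*B)
(2181758 + z(970, -562))/(1/(2476471 - 3354852) + A) = (2181758 + (-329400 + 300*(-562)))/(1/(2476471 - 3354852) + 1540979) = (2181758 + (-329400 - 168600))/(1/(-878381) + 1540979) = (2181758 - 498000)/(-1/878381 + 1540979) = 1683758/(1353566674998/878381) = 1683758*(878381/1353566674998) = 739490517899/676783337499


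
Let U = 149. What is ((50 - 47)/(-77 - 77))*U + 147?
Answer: 22191/154 ≈ 144.10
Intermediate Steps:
((50 - 47)/(-77 - 77))*U + 147 = ((50 - 47)/(-77 - 77))*149 + 147 = (3/(-154))*149 + 147 = (3*(-1/154))*149 + 147 = -3/154*149 + 147 = -447/154 + 147 = 22191/154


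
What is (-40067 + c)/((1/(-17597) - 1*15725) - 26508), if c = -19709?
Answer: 525939136/371587051 ≈ 1.4154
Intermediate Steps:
(-40067 + c)/((1/(-17597) - 1*15725) - 26508) = (-40067 - 19709)/((1/(-17597) - 1*15725) - 26508) = -59776/((-1/17597 - 15725) - 26508) = -59776/(-276712826/17597 - 26508) = -59776/(-743174102/17597) = -59776*(-17597/743174102) = 525939136/371587051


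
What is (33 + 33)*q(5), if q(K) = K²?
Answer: 1650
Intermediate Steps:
(33 + 33)*q(5) = (33 + 33)*5² = 66*25 = 1650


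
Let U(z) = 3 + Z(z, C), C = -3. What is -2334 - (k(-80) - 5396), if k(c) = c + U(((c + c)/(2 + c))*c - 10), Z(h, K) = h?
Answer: 129211/39 ≈ 3313.1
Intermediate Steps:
U(z) = 3 + z
k(c) = -7 + c + 2*c²/(2 + c) (k(c) = c + (3 + (((c + c)/(2 + c))*c - 10)) = c + (3 + (((2*c)/(2 + c))*c - 10)) = c + (3 + ((2*c/(2 + c))*c - 10)) = c + (3 + (2*c²/(2 + c) - 10)) = c + (3 + (-10 + 2*c²/(2 + c))) = c + (-7 + 2*c²/(2 + c)) = -7 + c + 2*c²/(2 + c))
-2334 - (k(-80) - 5396) = -2334 - ((-14 - 5*(-80) + 3*(-80)²)/(2 - 80) - 5396) = -2334 - ((-14 + 400 + 3*6400)/(-78) - 5396) = -2334 - (-(-14 + 400 + 19200)/78 - 5396) = -2334 - (-1/78*19586 - 5396) = -2334 - (-9793/39 - 5396) = -2334 - 1*(-220237/39) = -2334 + 220237/39 = 129211/39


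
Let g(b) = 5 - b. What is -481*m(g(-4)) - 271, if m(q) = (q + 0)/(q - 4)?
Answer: -5684/5 ≈ -1136.8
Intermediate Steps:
m(q) = q/(-4 + q)
-481*m(g(-4)) - 271 = -481*(5 - 1*(-4))/(-4 + (5 - 1*(-4))) - 271 = -481*(5 + 4)/(-4 + (5 + 4)) - 271 = -4329/(-4 + 9) - 271 = -4329/5 - 271 = -5684/5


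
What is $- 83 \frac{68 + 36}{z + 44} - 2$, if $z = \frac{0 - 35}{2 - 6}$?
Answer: $- \frac{34950}{211} \approx -165.64$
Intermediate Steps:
$z = \frac{35}{4}$ ($z = - \frac{35}{-4} = \left(-35\right) \left(- \frac{1}{4}\right) = \frac{35}{4} \approx 8.75$)
$- 83 \frac{68 + 36}{z + 44} - 2 = - 83 \frac{68 + 36}{\frac{35}{4} + 44} - 2 = - 83 \frac{104}{\frac{211}{4}} - 2 = - 83 \cdot 104 \cdot \frac{4}{211} - 2 = \left(-83\right) \frac{416}{211} - 2 = - \frac{34528}{211} - 2 = - \frac{34950}{211}$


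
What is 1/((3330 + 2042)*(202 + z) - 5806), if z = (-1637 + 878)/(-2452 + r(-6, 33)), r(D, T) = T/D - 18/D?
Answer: 4909/5306624938 ≈ 9.2507e-7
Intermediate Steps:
r(D, T) = -18/D + T/D
z = 1518/4909 (z = (-1637 + 878)/(-2452 + (-18 + 33)/(-6)) = -759/(-2452 - 1/6*15) = -759/(-2452 - 5/2) = -759/(-4909/2) = -759*(-2/4909) = 1518/4909 ≈ 0.30923)
1/((3330 + 2042)*(202 + z) - 5806) = 1/((3330 + 2042)*(202 + 1518/4909) - 5806) = 1/(5372*(993136/4909) - 5806) = 1/(5335126592/4909 - 5806) = 1/(5306624938/4909) = 4909/5306624938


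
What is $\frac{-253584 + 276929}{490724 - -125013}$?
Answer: $\frac{23345}{615737} \approx 0.037914$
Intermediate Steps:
$\frac{-253584 + 276929}{490724 - -125013} = \frac{23345}{490724 + 125013} = \frac{23345}{615737}$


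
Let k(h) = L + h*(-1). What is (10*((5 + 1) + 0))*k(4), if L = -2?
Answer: -360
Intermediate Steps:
k(h) = -2 - h (k(h) = -2 + h*(-1) = -2 - h)
(10*((5 + 1) + 0))*k(4) = (10*((5 + 1) + 0))*(-2 - 1*4) = (10*(6 + 0))*(-2 - 4) = (10*6)*(-6) = 60*(-6) = -360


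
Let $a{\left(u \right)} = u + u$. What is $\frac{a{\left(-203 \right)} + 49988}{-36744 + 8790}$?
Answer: $- \frac{24791}{13977} \approx -1.7737$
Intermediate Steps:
$a{\left(u \right)} = 2 u$
$\frac{a{\left(-203 \right)} + 49988}{-36744 + 8790} = \frac{2 \left(-203\right) + 49988}{-36744 + 8790} = \frac{-406 + 49988}{-27954} = 49582 \left(- \frac{1}{27954}\right) = - \frac{24791}{13977}$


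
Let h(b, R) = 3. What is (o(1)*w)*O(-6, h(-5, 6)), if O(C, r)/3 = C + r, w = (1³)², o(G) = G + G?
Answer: -18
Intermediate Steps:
o(G) = 2*G
w = 1 (w = 1² = 1)
O(C, r) = 3*C + 3*r (O(C, r) = 3*(C + r) = 3*C + 3*r)
(o(1)*w)*O(-6, h(-5, 6)) = ((2*1)*1)*(3*(-6) + 3*3) = (2*1)*(-18 + 9) = 2*(-9) = -18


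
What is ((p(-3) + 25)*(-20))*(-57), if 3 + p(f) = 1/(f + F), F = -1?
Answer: 24795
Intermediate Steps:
p(f) = -3 + 1/(-1 + f) (p(f) = -3 + 1/(f - 1) = -3 + 1/(-1 + f))
((p(-3) + 25)*(-20))*(-57) = (((4 - 3*(-3))/(-1 - 3) + 25)*(-20))*(-57) = (((4 + 9)/(-4) + 25)*(-20))*(-57) = ((-1/4*13 + 25)*(-20))*(-57) = ((-13/4 + 25)*(-20))*(-57) = ((87/4)*(-20))*(-57) = -435*(-57) = 24795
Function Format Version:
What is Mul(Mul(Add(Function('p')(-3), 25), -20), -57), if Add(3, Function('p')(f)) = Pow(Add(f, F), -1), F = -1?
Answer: 24795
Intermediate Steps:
Function('p')(f) = Add(-3, Pow(Add(-1, f), -1)) (Function('p')(f) = Add(-3, Pow(Add(f, -1), -1)) = Add(-3, Pow(Add(-1, f), -1)))
Mul(Mul(Add(Function('p')(-3), 25), -20), -57) = Mul(Mul(Add(Mul(Pow(Add(-1, -3), -1), Add(4, Mul(-3, -3))), 25), -20), -57) = Mul(Mul(Add(Mul(Pow(-4, -1), Add(4, 9)), 25), -20), -57) = Mul(Mul(Add(Mul(Rational(-1, 4), 13), 25), -20), -57) = Mul(Mul(Add(Rational(-13, 4), 25), -20), -57) = Mul(Mul(Rational(87, 4), -20), -57) = Mul(-435, -57) = 24795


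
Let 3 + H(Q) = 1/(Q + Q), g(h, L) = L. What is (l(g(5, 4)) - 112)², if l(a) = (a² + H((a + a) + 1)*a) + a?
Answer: 872356/81 ≈ 10770.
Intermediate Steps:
H(Q) = -3 + 1/(2*Q) (H(Q) = -3 + 1/(Q + Q) = -3 + 1/(2*Q))
l(a) = a + a² + a*(-3 + 1/(2*(1 + 2*a))) (l(a) = (a² + (-3 + 1/(2*((a + a) + 1)))*a) + a = (a² + (-3 + 1/(2*(2*a + 1)))*a) + a = (a² + (-3 + 1/(2*(1 + 2*a)))*a) + a = (a² + a*(-3 + 1/(2*(1 + 2*a)))) + a = a + a² + a*(-3 + 1/(2*(1 + 2*a))))
(l(g(5, 4)) - 112)² = ((½)*4*(-3 - 6*4 + 4*4²)/(1 + 2*4) - 112)² = ((½)*4*(-3 - 24 + 4*16)/(1 + 8) - 112)² = ((½)*4*(-3 - 24 + 64)/9 - 112)² = ((½)*4*(⅑)*37 - 112)² = (74/9 - 112)² = (-934/9)² = 872356/81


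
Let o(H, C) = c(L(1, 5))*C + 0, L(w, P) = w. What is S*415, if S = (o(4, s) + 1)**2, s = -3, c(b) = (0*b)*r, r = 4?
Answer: 415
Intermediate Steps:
c(b) = 0 (c(b) = (0*b)*4 = 0*4 = 0)
o(H, C) = 0 (o(H, C) = 0*C + 0 = 0 + 0 = 0)
S = 1 (S = (0 + 1)**2 = 1**2 = 1)
S*415 = 1*415 = 415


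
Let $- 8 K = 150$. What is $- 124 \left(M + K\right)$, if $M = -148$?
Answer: $20677$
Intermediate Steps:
$K = - \frac{75}{4}$ ($K = \left(- \frac{1}{8}\right) 150 = - \frac{75}{4} \approx -18.75$)
$- 124 \left(M + K\right) = - 124 \left(-148 - \frac{75}{4}\right) = \left(-124\right) \left(- \frac{667}{4}\right) = 20677$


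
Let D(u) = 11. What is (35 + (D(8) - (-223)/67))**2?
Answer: 10923025/4489 ≈ 2433.3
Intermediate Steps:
(35 + (D(8) - (-223)/67))**2 = (35 + (11 - (-223)/67))**2 = (35 + (11 - 1*(-223/67)))**2 = (35 + (11 + 223/67))**2 = (35 + 960/67)**2 = (3305/67)**2 = 10923025/4489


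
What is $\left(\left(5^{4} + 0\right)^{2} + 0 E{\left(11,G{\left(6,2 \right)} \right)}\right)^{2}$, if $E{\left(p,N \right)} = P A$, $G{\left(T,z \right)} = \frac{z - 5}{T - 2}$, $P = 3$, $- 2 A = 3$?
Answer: $152587890625$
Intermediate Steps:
$A = - \frac{3}{2}$ ($A = \left(- \frac{1}{2}\right) 3 = - \frac{3}{2} \approx -1.5$)
$G{\left(T,z \right)} = \frac{-5 + z}{-2 + T}$
$E{\left(p,N \right)} = - \frac{9}{2}$ ($E{\left(p,N \right)} = 3 \left(- \frac{3}{2}\right) = - \frac{9}{2}$)
$\left(\left(5^{4} + 0\right)^{2} + 0 E{\left(11,G{\left(6,2 \right)} \right)}\right)^{2} = \left(\left(5^{4} + 0\right)^{2} + 0 \left(- \frac{9}{2}\right)\right)^{2} = \left(\left(625 + 0\right)^{2} + 0\right)^{2} = \left(625^{2} + 0\right)^{2} = \left(390625 + 0\right)^{2} = 390625^{2} = 152587890625$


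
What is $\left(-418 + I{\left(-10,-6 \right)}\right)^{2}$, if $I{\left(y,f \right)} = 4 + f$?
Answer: $176400$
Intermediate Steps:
$\left(-418 + I{\left(-10,-6 \right)}\right)^{2} = \left(-418 + \left(4 - 6\right)\right)^{2} = \left(-418 - 2\right)^{2} = \left(-420\right)^{2} = 176400$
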